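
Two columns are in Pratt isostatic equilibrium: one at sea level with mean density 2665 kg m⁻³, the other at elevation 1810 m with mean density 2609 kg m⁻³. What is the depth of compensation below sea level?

84300 m

ρ_ref D = ρ (D + h) → D (ρ_ref − ρ) = ρ h.
D = ρ h/(ρ_ref − ρ) = 2609 × 1810 m/(2665 − 2609) = 84300 m.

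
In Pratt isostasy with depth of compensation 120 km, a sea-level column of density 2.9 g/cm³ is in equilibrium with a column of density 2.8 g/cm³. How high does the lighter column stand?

ρ_ref D = ρ (D + h) → h = D (ρ_ref − ρ)/ρ.
h = 120 km × (2.9 − 2.8)/2.8 = 4.29 km.

4.29 km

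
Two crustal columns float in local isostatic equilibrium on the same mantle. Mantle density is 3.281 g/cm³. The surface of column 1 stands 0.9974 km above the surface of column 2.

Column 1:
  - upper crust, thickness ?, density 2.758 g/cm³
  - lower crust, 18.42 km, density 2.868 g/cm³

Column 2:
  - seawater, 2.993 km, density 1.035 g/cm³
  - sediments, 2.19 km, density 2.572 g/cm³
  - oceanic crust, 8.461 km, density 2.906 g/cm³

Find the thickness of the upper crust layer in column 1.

Take the compensation level at the base of the deeper column (depth z_c below the surface of column 1) and equate Σ ρ_i t_i down to z_c; mantle fills any gap and the z_c terms cancel.
Column 1: x×2.758 + 18.42×2.868 + (z_c − 18.42 − x)×3.281
Column 2: 0.9974×0 + 2.993×1.035 + 2.19×2.572 + 8.461×2.906 + (z_c − 0.9974 − 13.644)×3.281
The z_c×3.281 term appears on both sides and cancels. Collect the known terms of each column as K = Σ(ρt)_known − 3.281 × (depth of known layers): K_1 = 52.82856 − 3.281×18.42 = −7.60746; K_2 = 33.318101 − 3.281×(0.9974 + 13.644) = −14.7203324.
Balance: K_1 − x×(3.281 − 2.758) = K_2, so x = (K_1 − K_2)/(3.281 − 2.758) = 7.11287/0.523 = 13.6 km.

13.6 km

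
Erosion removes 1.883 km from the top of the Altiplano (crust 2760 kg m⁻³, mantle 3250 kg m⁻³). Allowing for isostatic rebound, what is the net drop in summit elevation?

0.284 km

Rebound u = e ρ_c/ρ_m = 1.883 km × 2760/3250 = 1.599 km.
Net surface drop = e − u = 1.883 km − 1.599 km = e (ρ_m − ρ_c)/ρ_m = 0.284 km.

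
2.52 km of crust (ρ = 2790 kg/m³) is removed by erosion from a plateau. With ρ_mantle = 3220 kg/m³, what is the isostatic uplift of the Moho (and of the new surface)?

Unloading: uplift u = e ρ_c/ρ_m = 2.52 km × 2790/3220 = 2.18 km.

2.18 km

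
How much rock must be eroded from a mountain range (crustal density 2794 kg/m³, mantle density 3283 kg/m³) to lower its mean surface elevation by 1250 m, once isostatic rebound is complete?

Net drop Δ = e − u = e − e ρ_c/ρ_m = e (ρ_m − ρ_c)/ρ_m.
e = Δ ρ_m/(ρ_m − ρ_c) = 1250 m × 3283/489 = 8390 m.

8390 m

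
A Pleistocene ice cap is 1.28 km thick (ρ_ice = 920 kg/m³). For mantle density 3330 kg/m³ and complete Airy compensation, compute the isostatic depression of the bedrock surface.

0.354 km

By Archimedes' principle applied to the lithosphere: the ice load ρ_ice t is balanced by mantle displaced below, ρ_m s.
s = t ρ_ice / ρ_m = 1.28 km × 920/3330 = 0.354 km.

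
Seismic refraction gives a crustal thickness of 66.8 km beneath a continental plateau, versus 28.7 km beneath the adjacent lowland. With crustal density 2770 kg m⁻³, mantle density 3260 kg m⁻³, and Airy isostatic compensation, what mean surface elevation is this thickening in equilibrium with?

Excess crust Δ = 66.8 km − 28.7 km = 38.1 km, split between elevation h and root r with h + r = Δ.
Airy balance ρ_c h = (ρ_m − ρ_c) r gives r = h ρ_c/(ρ_m − ρ_c), so h (1 + ρ_c/(ρ_m − ρ_c)) = Δ, i.e. h = Δ (ρ_m − ρ_c)/ρ_m.
h = 38.1 km × 490/3260 = 5.73 km.

5.73 km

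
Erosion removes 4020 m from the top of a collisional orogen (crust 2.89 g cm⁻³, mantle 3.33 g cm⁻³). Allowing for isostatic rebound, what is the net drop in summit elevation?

Rebound u = e ρ_c/ρ_m = 4020 m × 2.89/3.33 = 3489 m.
Net surface drop = e − u = 4020 m − 3489 m = e (ρ_m − ρ_c)/ρ_m = 531 m.

531 m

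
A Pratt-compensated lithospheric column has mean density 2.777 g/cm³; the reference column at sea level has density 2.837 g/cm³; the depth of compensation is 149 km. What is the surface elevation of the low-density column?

ρ_ref D = ρ (D + h) → h = D (ρ_ref − ρ)/ρ.
h = 149 km × (2.837 − 2.777)/2.777 = 3.22 km.

3.22 km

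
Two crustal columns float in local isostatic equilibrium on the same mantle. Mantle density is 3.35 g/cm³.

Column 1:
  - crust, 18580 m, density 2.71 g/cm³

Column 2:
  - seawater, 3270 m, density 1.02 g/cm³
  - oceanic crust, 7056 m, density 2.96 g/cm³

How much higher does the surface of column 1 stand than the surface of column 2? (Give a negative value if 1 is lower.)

454 m

For any compensation level in the mantle, the mantle terms cancel and isostasy reduces to e = (Σt_1 − Σt_2) − (Σ(ρt)_1 − Σ(ρt)_2) / ρ_m.
Σt_1 = 18580 m; Σt_2 = 10326 m; Σ(ρt)_1 = 50351.8; Σ(ρt)_2 = 24221.16 (in m·g/cm³).
e = (18580 − 10326) − (50351.8 − 24221.16) / 3.35 = 454 m.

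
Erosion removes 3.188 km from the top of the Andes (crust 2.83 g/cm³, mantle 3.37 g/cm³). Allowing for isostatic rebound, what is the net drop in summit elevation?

0.511 km

Rebound u = e ρ_c/ρ_m = 3.188 km × 2.83/3.37 = 2.677 km.
Net surface drop = e − u = 3.188 km − 2.677 km = e (ρ_m − ρ_c)/ρ_m = 0.511 km.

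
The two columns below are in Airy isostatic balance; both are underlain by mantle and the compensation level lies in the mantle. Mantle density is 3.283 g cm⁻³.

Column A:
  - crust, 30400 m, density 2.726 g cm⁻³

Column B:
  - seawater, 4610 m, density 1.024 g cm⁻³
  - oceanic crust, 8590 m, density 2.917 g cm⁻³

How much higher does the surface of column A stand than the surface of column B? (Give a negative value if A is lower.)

1030 m

For any compensation level in the mantle, the mantle terms cancel and isostasy reduces to e = (Σt_A − Σt_B) − (Σ(ρt)_A − Σ(ρt)_B) / ρ_m.
Σt_A = 30400 m; Σt_B = 13200 m; Σ(ρt)_A = 82870.4; Σ(ρt)_B = 29777.67 (in m·g cm⁻³).
e = (30400 − 13200) − (82870.4 − 29777.67) / 3.283 = 1030 m.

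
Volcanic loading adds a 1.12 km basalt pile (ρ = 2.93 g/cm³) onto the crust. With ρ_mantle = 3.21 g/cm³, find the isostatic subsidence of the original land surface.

1.02 km

Subaerial loading: s = t ρ_load / ρ_m.
s = 1.12 km × 2.93/3.21 = 1.02 km.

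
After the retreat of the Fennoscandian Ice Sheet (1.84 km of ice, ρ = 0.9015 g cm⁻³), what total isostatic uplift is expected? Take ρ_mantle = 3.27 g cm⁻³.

Removing the load lets mantle flow back in; uplift u satisfies ρ_ice t = ρ_m u.
u = t ρ_ice/ρ_m = 1.84 km × 0.9015/3.27 = 0.507 km.

0.507 km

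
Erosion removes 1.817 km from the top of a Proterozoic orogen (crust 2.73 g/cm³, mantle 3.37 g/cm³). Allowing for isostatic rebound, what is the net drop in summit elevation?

0.345 km

Rebound u = e ρ_c/ρ_m = 1.817 km × 2.73/3.37 = 1.472 km.
Net surface drop = e − u = 1.817 km − 1.472 km = e (ρ_m − ρ_c)/ρ_m = 0.345 km.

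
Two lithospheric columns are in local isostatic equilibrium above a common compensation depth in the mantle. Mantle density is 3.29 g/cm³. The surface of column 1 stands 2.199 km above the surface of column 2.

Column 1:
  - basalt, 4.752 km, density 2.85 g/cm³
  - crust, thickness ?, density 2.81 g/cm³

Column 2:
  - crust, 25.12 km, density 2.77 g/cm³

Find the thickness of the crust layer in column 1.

37.9 km

Take the compensation level at the base of the deeper column (depth z_c below the surface of column 1) and equate Σ ρ_i t_i down to z_c; mantle fills any gap and the z_c terms cancel.
Column 1: 4.752×2.85 + x×2.81 + (z_c − 4.752 − x)×3.29
Column 2: 2.199×0 + 25.12×2.77 + (z_c − 2.199 − 25.12)×3.29
The z_c×3.29 term appears on both sides and cancels. Collect the known terms of each column as K = Σ(ρt)_known − 3.29 × (depth of known layers): K_1 = 13.5432 − 3.29×4.752 = −2.09088; K_2 = 69.5824 − 3.29×(2.199 + 25.12) = −20.29711.
Balance: K_1 − x×(3.29 − 2.81) = K_2, so x = (K_1 − K_2)/(3.29 − 2.81) = 18.2062/0.48 = 37.9 km.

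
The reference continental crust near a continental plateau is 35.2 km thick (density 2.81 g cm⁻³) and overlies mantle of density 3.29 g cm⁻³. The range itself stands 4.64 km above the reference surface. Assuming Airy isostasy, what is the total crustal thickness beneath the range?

67 km

Root depth r = h ρ_c / (ρ_m − ρ_c) = 4.64 km × 2.81 / 0.48 = 27.16 km.
Total thickness = T + h + r = 35.2 km + 4.64 km + 27.16 km = 67 km.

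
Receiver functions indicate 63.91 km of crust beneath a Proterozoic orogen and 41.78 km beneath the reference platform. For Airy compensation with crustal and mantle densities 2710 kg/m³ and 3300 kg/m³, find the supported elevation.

Excess crust Δ = 63.91 km − 41.78 km = 22.13 km, split between elevation h and root r with h + r = Δ.
Airy balance ρ_c h = (ρ_m − ρ_c) r gives r = h ρ_c/(ρ_m − ρ_c), so h (1 + ρ_c/(ρ_m − ρ_c)) = Δ, i.e. h = Δ (ρ_m − ρ_c)/ρ_m.
h = 22.13 km × 590/3300 = 3.96 km.

3.96 km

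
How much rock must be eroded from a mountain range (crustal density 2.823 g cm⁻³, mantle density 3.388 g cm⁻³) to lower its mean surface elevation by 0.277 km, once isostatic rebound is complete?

Net drop Δ = e − u = e − e ρ_c/ρ_m = e (ρ_m − ρ_c)/ρ_m.
e = Δ ρ_m/(ρ_m − ρ_c) = 0.277 km × 3.388/0.565 = 1.66 km.

1.66 km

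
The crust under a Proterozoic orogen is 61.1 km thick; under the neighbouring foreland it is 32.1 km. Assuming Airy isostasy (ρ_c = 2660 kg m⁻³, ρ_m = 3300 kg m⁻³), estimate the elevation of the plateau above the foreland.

Excess crust Δ = 61.1 km − 32.1 km = 29 km, split between elevation h and root r with h + r = Δ.
Airy balance ρ_c h = (ρ_m − ρ_c) r gives r = h ρ_c/(ρ_m − ρ_c), so h (1 + ρ_c/(ρ_m − ρ_c)) = Δ, i.e. h = Δ (ρ_m − ρ_c)/ρ_m.
h = 29 km × 640/3300 = 5.62 km.

5.62 km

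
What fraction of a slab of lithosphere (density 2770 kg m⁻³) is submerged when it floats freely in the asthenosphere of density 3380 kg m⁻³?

0.82

Submerged fraction = ρ_obj/ρ_fluid = 2770/3380 = 0.82.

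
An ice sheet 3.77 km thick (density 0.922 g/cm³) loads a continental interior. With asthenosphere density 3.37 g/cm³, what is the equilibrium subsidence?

Balancing pressure at the compensation depth: the ice load ρ_ice t is balanced by mantle displaced below, ρ_m s.
s = t ρ_ice / ρ_m = 3.77 km × 0.922/3.37 = 1.03 km.

1.03 km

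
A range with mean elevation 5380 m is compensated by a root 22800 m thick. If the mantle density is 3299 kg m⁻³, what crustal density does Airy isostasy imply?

2670 kg m⁻³

ρ_c h = (ρ_m − ρ_c) r → ρ_c (h + r) = ρ_m r → ρ_c = ρ_m r / (h + r).
ρ_c = 3299 × 22800 m / (5380 m + 22800 m) = 2670 kg m⁻³.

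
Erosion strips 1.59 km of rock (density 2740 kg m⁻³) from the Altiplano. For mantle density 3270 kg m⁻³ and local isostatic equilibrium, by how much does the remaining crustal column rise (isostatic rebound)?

Unloading: uplift u = e ρ_c/ρ_m = 1.59 km × 2740/3270 = 1.33 km.

1.33 km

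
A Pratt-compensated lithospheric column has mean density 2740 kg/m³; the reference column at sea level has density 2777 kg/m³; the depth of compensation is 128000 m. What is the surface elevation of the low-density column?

ρ_ref D = ρ (D + h) → h = D (ρ_ref − ρ)/ρ.
h = 128000 m × (2777 − 2740)/2740 = 1730 m.

1730 m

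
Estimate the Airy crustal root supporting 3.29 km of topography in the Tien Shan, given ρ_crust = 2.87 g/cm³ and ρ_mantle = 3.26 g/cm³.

Equating mass per unit area of the two columns: the weight of the topography is balanced by the buoyancy of the root, ρ_c h = (ρ_m − ρ_c) r.
r = h · ρ_c / (ρ_m − ρ_c) = 3.29 km × 2.87 / (3.26 − 2.87) = 24.2 km.

24.2 km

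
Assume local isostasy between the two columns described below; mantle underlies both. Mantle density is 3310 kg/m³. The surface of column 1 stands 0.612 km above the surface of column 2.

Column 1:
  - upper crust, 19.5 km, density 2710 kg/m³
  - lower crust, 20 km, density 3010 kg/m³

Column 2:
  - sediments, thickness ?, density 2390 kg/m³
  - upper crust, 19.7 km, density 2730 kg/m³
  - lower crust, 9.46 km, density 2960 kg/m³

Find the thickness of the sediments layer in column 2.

1.02 km

Take the compensation level at the base of the deeper column (depth z_c below the surface of column 1) and equate Σ ρ_i t_i down to z_c; mantle fills any gap and the z_c terms cancel.
Column 1: 19.5×2710 + 20×3010 + (z_c − 39.5)×3310
Column 2: 0.612×0 + x×2390 + 19.7×2730 + 9.46×2960 + (z_c − 0.612 − 29.16 − x)×3310
The z_c×3310 term appears on both sides and cancels. Collect the known terms of each column as K = Σ(ρt)_known − 3310 × (depth of known layers): K_1 = 113045 − 3310×39.5 = −17700; K_2 = 81782.6 − 3310×(0.612 + 29.16) = −16762.72.
Balance: K_1 = K_2 − x×(3310 − 2390), so x = (K_2 − K_1)/(3310 − 2390) = 937.28/920 = 1.02 km.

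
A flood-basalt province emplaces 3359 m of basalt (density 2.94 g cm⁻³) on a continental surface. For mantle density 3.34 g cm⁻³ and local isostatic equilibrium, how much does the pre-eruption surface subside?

2960 m

Subaerial loading: s = t ρ_load / ρ_m.
s = 3359 m × 2.94/3.34 = 2960 m.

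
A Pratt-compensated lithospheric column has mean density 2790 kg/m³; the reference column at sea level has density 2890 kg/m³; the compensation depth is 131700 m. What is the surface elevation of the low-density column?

ρ_ref D = ρ (D + h) → h = D (ρ_ref − ρ)/ρ.
h = 131700 m × (2890 − 2790)/2790 = 4720 m.

4720 m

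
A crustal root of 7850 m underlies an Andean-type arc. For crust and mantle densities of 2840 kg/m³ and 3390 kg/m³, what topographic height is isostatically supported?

1520 m

In Airy isostatic equilibrium: ρ_c h = (ρ_m − ρ_c) r.
h = r (ρ_m − ρ_c) / ρ_c = 7850 m × (3390 − 2840) / 2840 = 1520 m.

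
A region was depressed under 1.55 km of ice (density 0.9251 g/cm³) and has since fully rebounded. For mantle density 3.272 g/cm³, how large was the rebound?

Removing the load lets mantle flow back in; uplift u satisfies ρ_ice t = ρ_m u.
u = t ρ_ice/ρ_m = 1.55 km × 0.9251/3.272 = 0.438 km.

0.438 km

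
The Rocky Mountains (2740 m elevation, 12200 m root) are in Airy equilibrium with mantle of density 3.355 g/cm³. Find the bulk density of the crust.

ρ_c h = (ρ_m − ρ_c) r → ρ_c (h + r) = ρ_m r → ρ_c = ρ_m r / (h + r).
ρ_c = 3.355 × 12200 m / (2740 m + 12200 m) = 2.74 g/cm³.

2.74 g/cm³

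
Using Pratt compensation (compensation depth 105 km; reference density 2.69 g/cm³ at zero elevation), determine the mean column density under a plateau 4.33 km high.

Pratt balance: ρ_ref D = ρ (D + h).
ρ = ρ_ref D/(D + h) = 2.69 × 105 km/(105 km + 4.33 km) = 2.58 g/cm³.

2.58 g/cm³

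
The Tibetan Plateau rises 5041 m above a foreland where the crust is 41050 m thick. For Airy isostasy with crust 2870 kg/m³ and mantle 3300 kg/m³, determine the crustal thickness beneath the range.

79700 m

Root depth r = h ρ_c / (ρ_m − ρ_c) = 5041 m × 2870 / 430 = 33650 m.
Total thickness = T + h + r = 41050 m + 5041 m + 33650 m = 79700 m.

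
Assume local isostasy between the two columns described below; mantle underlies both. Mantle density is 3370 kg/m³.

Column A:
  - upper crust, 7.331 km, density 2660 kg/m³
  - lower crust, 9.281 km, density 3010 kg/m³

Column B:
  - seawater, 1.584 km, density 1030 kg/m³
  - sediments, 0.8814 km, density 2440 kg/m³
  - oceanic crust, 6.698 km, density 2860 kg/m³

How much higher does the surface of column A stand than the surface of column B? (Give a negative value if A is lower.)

For any compensation level in the mantle, the mantle terms cancel and isostasy reduces to e = (Σt_A − Σt_B) − (Σ(ρt)_A − Σ(ρt)_B) / ρ_m.
Σt_A = 16.612 km; Σt_B = 9.1634 km; Σ(ρt)_A = 47436.27; Σ(ρt)_B = 22938.416 (in km·kg/m³).
e = (16.612 − 9.1634) − (47436.27 − 22938.416) / 3370 = 0.179 km.

0.179 km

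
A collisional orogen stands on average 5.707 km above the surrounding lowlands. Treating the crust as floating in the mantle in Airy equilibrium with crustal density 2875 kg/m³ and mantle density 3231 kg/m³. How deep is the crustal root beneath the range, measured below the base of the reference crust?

46.1 km

Isostatic balance requires: the weight of the topography is balanced by the buoyancy of the root, ρ_c h = (ρ_m − ρ_c) r.
r = h · ρ_c / (ρ_m − ρ_c) = 5.707 km × 2875 / (3231 − 2875) = 46.1 km.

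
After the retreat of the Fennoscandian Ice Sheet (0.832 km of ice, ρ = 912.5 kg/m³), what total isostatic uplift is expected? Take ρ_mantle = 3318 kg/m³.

0.229 km

Removing the load lets mantle flow back in; uplift u satisfies ρ_ice t = ρ_m u.
u = t ρ_ice/ρ_m = 0.832 km × 912.5/3318 = 0.229 km.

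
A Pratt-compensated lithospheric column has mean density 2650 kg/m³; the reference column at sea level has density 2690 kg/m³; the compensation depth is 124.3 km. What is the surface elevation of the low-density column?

ρ_ref D = ρ (D + h) → h = D (ρ_ref − ρ)/ρ.
h = 124.3 km × (2690 − 2650)/2650 = 1.88 km.

1.88 km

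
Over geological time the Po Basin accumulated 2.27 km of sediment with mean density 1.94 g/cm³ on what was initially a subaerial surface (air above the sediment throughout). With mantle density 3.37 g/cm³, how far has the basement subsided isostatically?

Subaerial load: s = t ρ_sed / ρ_m = 2.27 km × 1.94/3.37 = 1.31 km.

1.31 km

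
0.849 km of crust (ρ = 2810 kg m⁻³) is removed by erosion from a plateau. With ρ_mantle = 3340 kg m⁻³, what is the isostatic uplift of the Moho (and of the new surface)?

0.714 km

Unloading: uplift u = e ρ_c/ρ_m = 0.849 km × 2810/3340 = 0.714 km.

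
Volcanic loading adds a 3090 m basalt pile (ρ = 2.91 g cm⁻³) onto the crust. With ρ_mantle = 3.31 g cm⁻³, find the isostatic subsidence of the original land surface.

Subaerial loading: s = t ρ_load / ρ_m.
s = 3090 m × 2.91/3.31 = 2720 m.

2720 m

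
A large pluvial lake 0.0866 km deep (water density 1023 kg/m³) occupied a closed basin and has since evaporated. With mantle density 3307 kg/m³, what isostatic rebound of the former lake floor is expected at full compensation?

0.0268 km

u = d ρ_w/ρ_m = 0.0866 km × 1023/3307 = 0.0268 km.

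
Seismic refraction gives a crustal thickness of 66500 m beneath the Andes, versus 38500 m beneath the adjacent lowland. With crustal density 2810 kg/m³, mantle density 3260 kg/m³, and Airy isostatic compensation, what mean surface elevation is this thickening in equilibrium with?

Excess crust Δ = 66500 m − 38500 m = 28000 m, split between elevation h and root r with h + r = Δ.
Airy balance ρ_c h = (ρ_m − ρ_c) r gives r = h ρ_c/(ρ_m − ρ_c), so h (1 + ρ_c/(ρ_m − ρ_c)) = Δ, i.e. h = Δ (ρ_m − ρ_c)/ρ_m.
h = 28000 m × 450/3260 = 3870 m.

3870 m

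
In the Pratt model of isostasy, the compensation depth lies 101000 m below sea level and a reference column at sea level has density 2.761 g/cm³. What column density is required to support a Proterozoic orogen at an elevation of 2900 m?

Pratt balance: ρ_ref D = ρ (D + h).
ρ = ρ_ref D/(D + h) = 2.761 × 101000 m/(101000 m + 2900 m) = 2.68 g/cm³.

2.68 g/cm³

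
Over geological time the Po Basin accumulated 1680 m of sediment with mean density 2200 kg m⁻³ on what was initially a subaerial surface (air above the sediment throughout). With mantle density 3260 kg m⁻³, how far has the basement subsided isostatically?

Subaerial load: s = t ρ_sed / ρ_m = 1680 m × 2200/3260 = 1130 m.

1130 m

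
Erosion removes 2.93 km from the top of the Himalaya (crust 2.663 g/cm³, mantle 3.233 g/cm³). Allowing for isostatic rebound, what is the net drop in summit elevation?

Rebound u = e ρ_c/ρ_m = 2.93 km × 2.663/3.233 = 2.413 km.
Net surface drop = e − u = 2.93 km − 2.413 km = e (ρ_m − ρ_c)/ρ_m = 0.517 km.

0.517 km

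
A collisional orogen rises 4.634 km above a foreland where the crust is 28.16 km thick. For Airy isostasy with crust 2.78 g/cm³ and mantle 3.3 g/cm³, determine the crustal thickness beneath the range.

Root depth r = h ρ_c / (ρ_m − ρ_c) = 4.634 km × 2.78 / 0.52 = 24.77 km.
Total thickness = T + h + r = 28.16 km + 4.634 km + 24.77 km = 57.6 km.

57.6 km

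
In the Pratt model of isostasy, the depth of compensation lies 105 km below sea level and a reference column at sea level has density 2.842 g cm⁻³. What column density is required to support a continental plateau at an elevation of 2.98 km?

Pratt balance: ρ_ref D = ρ (D + h).
ρ = ρ_ref D/(D + h) = 2.842 × 105 km/(105 km + 2.98 km) = 2.76 g cm⁻³.

2.76 g cm⁻³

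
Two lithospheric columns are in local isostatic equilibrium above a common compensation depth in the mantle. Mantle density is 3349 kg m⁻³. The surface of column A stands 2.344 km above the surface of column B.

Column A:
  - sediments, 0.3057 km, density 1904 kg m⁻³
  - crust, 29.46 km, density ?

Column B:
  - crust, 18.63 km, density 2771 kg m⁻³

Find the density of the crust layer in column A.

Take the compensation level at the base of the deeper column (depth z_c below the surface of column A) and equate Σ ρ_i t_i down to z_c; mantle fills any gap and the z_c terms cancel.
Column A: 0.3057×1904 + 29.46×ρ + (z_c − 29.7657)×3349
Column B: 2.344×0 + 18.63×2771 + (z_c − 2.344 − 18.63)×3349
The z_c×3349 term appears on both sides and cancels. Collect the known terms of each column as K = Σ(ρt)_known − 3349 × (depth of known layers): K_A = 582.0528 − 3349×29.7657 = −99103.2765; K_B = 51623.73 − 3349×(2.344 + 18.63) = −18618.196.
Balance: K_A + 29.46×ρ = K_B, so ρ = (K_B − K_A)/29.46 = 80485.1/29.46 = 2730 kg m⁻³.

2730 kg m⁻³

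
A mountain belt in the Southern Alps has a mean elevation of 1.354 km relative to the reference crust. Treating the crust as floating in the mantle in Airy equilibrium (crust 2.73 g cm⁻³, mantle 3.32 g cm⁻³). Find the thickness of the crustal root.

By Archimedes' principle applied to the lithosphere: the weight of the topography is balanced by the buoyancy of the root, ρ_c h = (ρ_m − ρ_c) r.
r = h · ρ_c / (ρ_m − ρ_c) = 1.354 km × 2.73 / (3.32 − 2.73) = 6.27 km.

6.27 km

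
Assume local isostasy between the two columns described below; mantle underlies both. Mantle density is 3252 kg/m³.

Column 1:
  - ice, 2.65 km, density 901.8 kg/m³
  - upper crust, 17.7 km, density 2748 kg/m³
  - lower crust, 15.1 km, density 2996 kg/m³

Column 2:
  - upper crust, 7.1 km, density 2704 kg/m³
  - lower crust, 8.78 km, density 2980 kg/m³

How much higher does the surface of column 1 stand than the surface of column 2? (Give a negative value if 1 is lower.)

3.92 km

For any compensation level in the mantle, the mantle terms cancel and isostasy reduces to e = (Σt_1 − Σt_2) − (Σ(ρt)_1 − Σ(ρt)_2) / ρ_m.
Σt_1 = 35.45 km; Σt_2 = 15.88 km; Σ(ρt)_1 = 96268.97; Σ(ρt)_2 = 45362.8 (in km·kg/m³).
e = (35.45 − 15.88) − (96268.97 − 45362.8) / 3252 = 3.92 km.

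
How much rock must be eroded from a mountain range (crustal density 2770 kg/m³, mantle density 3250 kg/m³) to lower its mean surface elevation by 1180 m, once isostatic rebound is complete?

Net drop Δ = e − u = e − e ρ_c/ρ_m = e (ρ_m − ρ_c)/ρ_m.
e = Δ ρ_m/(ρ_m − ρ_c) = 1180 m × 3250/480 = 7990 m.

7990 m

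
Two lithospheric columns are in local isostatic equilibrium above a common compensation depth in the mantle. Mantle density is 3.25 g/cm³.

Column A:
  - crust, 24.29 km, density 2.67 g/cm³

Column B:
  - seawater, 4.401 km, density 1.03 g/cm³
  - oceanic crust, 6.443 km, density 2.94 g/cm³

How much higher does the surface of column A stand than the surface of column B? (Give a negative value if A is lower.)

0.714 km

For any compensation level in the mantle, the mantle terms cancel and isostasy reduces to e = (Σt_A − Σt_B) − (Σ(ρt)_A − Σ(ρt)_B) / ρ_m.
Σt_A = 24.29 km; Σt_B = 10.844 km; Σ(ρt)_A = 64.8543; Σ(ρt)_B = 23.47545 (in km·g/cm³).
e = (24.29 − 10.844) − (64.8543 − 23.47545) / 3.25 = 0.714 km.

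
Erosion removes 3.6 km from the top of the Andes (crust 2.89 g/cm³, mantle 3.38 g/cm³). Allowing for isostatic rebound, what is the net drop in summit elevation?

0.522 km

Rebound u = e ρ_c/ρ_m = 3.6 km × 2.89/3.38 = 3.078 km.
Net surface drop = e − u = 3.6 km − 3.078 km = e (ρ_m − ρ_c)/ρ_m = 0.522 km.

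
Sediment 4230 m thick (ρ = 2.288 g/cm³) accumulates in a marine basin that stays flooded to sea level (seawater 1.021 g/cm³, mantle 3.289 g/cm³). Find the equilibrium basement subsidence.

2360 m

Submarine loading: the sediment displaces seawater, and the subsidence is in turn flooded, so s (ρ_m − ρ_w) = t (ρ_sed − ρ_w).
s = 4230 m × (2.288 − 1.021) / (3.289 − 1.021) = 2360 m.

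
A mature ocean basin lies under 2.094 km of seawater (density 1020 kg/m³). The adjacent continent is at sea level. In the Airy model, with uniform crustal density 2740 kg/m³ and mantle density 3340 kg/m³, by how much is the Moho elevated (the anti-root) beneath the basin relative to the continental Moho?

6 km

Isostatic balance requires: replacing crust with seawater at the top is compensated by replacing crust with mantle at the base: d (ρ_c − ρ_w) = a (ρ_m − ρ_c).
a = d (ρ_c − ρ_w)/(ρ_m − ρ_c) = 2.094 km × 1720/600 = 6 km.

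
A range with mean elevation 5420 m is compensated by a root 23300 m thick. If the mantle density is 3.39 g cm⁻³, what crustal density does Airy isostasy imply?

ρ_c h = (ρ_m − ρ_c) r → ρ_c (h + r) = ρ_m r → ρ_c = ρ_m r / (h + r).
ρ_c = 3.39 × 23300 m / (5420 m + 23300 m) = 2.75 g cm⁻³.

2.75 g cm⁻³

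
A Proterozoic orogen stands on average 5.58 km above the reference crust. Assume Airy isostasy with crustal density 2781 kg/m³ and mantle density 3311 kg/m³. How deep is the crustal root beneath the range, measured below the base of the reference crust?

By Archimedes' principle applied to the lithosphere: the weight of the topography is balanced by the buoyancy of the root, ρ_c h = (ρ_m − ρ_c) r.
r = h · ρ_c / (ρ_m − ρ_c) = 5.58 km × 2781 / (3311 − 2781) = 29.3 km.

29.3 km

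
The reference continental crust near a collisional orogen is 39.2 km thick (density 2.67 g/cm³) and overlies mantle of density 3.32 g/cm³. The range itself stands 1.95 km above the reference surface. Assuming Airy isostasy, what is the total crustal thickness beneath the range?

49.2 km

Root depth r = h ρ_c / (ρ_m − ρ_c) = 1.95 km × 2.67 / 0.65 = 8.01 km.
Total thickness = T + h + r = 39.2 km + 1.95 km + 8.01 km = 49.2 km.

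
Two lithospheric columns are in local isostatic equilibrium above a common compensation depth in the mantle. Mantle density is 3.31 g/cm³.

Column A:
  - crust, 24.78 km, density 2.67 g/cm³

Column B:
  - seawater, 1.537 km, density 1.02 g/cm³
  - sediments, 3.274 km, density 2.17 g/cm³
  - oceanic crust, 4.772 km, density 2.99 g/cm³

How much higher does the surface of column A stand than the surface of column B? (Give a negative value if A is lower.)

2.14 km

For any compensation level in the mantle, the mantle terms cancel and isostasy reduces to e = (Σt_A − Σt_B) − (Σ(ρt)_A − Σ(ρt)_B) / ρ_m.
Σt_A = 24.78 km; Σt_B = 9.583 km; Σ(ρt)_A = 66.1626; Σ(ρt)_B = 22.9406 (in km·g/cm³).
e = (24.78 − 9.583) − (66.1626 − 22.9406) / 3.31 = 2.14 km.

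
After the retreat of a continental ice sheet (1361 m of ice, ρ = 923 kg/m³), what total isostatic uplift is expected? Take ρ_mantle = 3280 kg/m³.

Removing the load lets mantle flow back in; uplift u satisfies ρ_ice t = ρ_m u.
u = t ρ_ice/ρ_m = 1361 m × 923/3280 = 383 m.

383 m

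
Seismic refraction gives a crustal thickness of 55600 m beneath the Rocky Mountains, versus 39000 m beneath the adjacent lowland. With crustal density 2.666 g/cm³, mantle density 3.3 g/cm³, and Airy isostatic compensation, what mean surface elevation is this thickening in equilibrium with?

Excess crust Δ = 55600 m − 39000 m = 16600 m, split between elevation h and root r with h + r = Δ.
Airy balance ρ_c h = (ρ_m − ρ_c) r gives r = h ρ_c/(ρ_m − ρ_c), so h (1 + ρ_c/(ρ_m − ρ_c)) = Δ, i.e. h = Δ (ρ_m − ρ_c)/ρ_m.
h = 16600 m × 0.634/3.3 = 3190 m.

3190 m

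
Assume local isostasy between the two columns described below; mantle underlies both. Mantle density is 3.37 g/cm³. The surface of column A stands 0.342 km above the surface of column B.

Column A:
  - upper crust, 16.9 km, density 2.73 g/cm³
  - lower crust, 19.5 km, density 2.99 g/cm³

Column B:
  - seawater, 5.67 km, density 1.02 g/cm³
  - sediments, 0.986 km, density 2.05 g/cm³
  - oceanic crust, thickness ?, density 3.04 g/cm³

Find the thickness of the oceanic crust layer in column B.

7.42 km

Take the compensation level at the base of the deeper column (depth z_c below the surface of column A) and equate Σ ρ_i t_i down to z_c; mantle fills any gap and the z_c terms cancel.
Column A: 16.9×2.73 + 19.5×2.99 + (z_c − 36.4)×3.37
Column B: 0.342×0 + 5.67×1.02 + 0.986×2.05 + x×3.04 + (z_c − 0.342 − 6.656 − x)×3.37
The z_c×3.37 term appears on both sides and cancels. Collect the known terms of each column as K = Σ(ρt)_known − 3.37 × (depth of known layers): K_A = 104.442 − 3.37×36.4 = −18.226; K_B = 7.8047 − 3.37×(0.342 + 6.656) = −15.77856.
Balance: K_A = K_B − x×(3.37 − 3.04), so x = (K_B − K_A)/(3.37 − 3.04) = 2.44744/0.33 = 7.42 km.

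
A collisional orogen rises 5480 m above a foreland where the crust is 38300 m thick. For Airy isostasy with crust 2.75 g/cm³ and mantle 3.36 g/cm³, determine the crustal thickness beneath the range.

Root depth r = h ρ_c / (ρ_m − ρ_c) = 5480 m × 2.75 / 0.61 = 24700 m.
Total thickness = T + h + r = 38300 m + 5480 m + 24700 m = 68500 m.

68500 m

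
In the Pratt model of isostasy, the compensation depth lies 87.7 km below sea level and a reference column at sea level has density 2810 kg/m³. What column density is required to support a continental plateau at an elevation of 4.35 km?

2680 kg/m³

Pratt balance: ρ_ref D = ρ (D + h).
ρ = ρ_ref D/(D + h) = 2810 × 87.7 km/(87.7 km + 4.35 km) = 2680 kg/m³.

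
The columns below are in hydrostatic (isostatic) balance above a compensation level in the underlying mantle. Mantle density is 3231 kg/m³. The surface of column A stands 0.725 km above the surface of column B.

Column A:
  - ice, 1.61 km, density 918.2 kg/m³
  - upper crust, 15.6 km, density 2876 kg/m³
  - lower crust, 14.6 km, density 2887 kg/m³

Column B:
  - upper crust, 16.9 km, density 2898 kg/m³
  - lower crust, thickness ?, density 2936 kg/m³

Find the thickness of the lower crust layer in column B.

21.4 km

Take the compensation level at the base of the deeper column (depth z_c below the surface of column A) and equate Σ ρ_i t_i down to z_c; mantle fills any gap and the z_c terms cancel.
Column A: 1.61×918.2 + 15.6×2876 + 14.6×2887 + (z_c − 31.81)×3231
Column B: 0.725×0 + 16.9×2898 + x×2936 + (z_c − 0.725 − 16.9 − x)×3231
The z_c×3231 term appears on both sides and cancels. Collect the known terms of each column as K = Σ(ρt)_known − 3231 × (depth of known layers): K_A = 88494.102 − 3231×31.81 = −14284.008; K_B = 48976.2 − 3231×(0.725 + 16.9) = −7970.175.
Balance: K_A = K_B − x×(3231 − 2936), so x = (K_B − K_A)/(3231 − 2936) = 6313.83/295 = 21.4 km.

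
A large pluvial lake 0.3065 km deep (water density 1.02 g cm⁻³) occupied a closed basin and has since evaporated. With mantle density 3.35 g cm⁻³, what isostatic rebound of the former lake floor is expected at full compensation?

u = d ρ_w/ρ_m = 0.3065 km × 1.02/3.35 = 0.0933 km.

0.0933 km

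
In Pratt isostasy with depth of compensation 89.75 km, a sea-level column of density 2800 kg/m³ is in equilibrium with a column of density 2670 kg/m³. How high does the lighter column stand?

4.37 km

ρ_ref D = ρ (D + h) → h = D (ρ_ref − ρ)/ρ.
h = 89.75 km × (2800 − 2670)/2670 = 4.37 km.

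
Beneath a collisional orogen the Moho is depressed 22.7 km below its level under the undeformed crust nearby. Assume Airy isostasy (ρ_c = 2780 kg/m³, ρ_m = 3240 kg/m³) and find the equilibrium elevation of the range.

3.76 km

For local isostatic compensation: ρ_c h = (ρ_m − ρ_c) r.
h = r (ρ_m − ρ_c) / ρ_c = 22.7 km × (3240 − 2780) / 2780 = 3.76 km.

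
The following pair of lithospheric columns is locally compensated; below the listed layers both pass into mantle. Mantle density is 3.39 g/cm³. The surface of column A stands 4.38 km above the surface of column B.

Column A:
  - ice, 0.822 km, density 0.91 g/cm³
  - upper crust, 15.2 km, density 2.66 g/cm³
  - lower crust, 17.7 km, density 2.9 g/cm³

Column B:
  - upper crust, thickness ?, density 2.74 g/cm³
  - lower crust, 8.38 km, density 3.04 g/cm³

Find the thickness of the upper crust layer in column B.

Take the compensation level at the base of the deeper column (depth z_c below the surface of column A) and equate Σ ρ_i t_i down to z_c; mantle fills any gap and the z_c terms cancel.
Column A: 0.822×0.91 + 15.2×2.66 + 17.7×2.9 + (z_c − 33.722)×3.39
Column B: 4.38×0 + x×2.74 + 8.38×3.04 + (z_c − 4.38 − 8.38 − x)×3.39
The z_c×3.39 term appears on both sides and cancels. Collect the known terms of each column as K = Σ(ρt)_known − 3.39 × (depth of known layers): K_A = 92.51002 − 3.39×33.722 = −21.80756; K_B = 25.4752 − 3.39×(4.38 + 8.38) = −17.7812.
Balance: K_A = K_B − x×(3.39 − 2.74), so x = (K_B − K_A)/(3.39 − 2.74) = 4.02636/0.65 = 6.19 km.

6.19 km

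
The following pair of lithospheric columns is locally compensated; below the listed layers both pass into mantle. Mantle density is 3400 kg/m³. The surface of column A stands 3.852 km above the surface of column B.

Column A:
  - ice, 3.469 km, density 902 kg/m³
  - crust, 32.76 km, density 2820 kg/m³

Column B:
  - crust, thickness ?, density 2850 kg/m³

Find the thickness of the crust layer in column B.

26.5 km

Take the compensation level at the base of the deeper column (depth z_c below the surface of column A) and equate Σ ρ_i t_i down to z_c; mantle fills any gap and the z_c terms cancel.
Column A: 3.469×902 + 32.76×2820 + (z_c − 36.229)×3400
Column B: 3.852×0 + x×2850 + (z_c − 3.852 − 0 − x)×3400
The z_c×3400 term appears on both sides and cancels. Collect the known terms of each column as K = Σ(ρt)_known − 3400 × (depth of known layers): K_A = 95512.238 − 3400×36.229 = −27666.362; K_B = 0 − 3400×(3.852 + 0) = −13096.8.
Balance: K_A = K_B − x×(3400 − 2850), so x = (K_B − K_A)/(3400 − 2850) = 14569.6/550 = 26.5 km.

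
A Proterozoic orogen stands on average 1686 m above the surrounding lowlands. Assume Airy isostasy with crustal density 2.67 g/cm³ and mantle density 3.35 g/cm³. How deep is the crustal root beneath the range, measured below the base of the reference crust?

6620 m

Isostatic balance requires: the weight of the topography is balanced by the buoyancy of the root, ρ_c h = (ρ_m − ρ_c) r.
r = h · ρ_c / (ρ_m − ρ_c) = 1686 m × 2.67 / (3.35 − 2.67) = 6620 m.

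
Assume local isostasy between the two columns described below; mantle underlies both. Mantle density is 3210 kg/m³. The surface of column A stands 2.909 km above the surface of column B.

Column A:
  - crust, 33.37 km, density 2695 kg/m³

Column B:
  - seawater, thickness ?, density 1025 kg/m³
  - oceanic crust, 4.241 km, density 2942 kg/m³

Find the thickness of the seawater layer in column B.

Take the compensation level at the base of the deeper column (depth z_c below the surface of column A) and equate Σ ρ_i t_i down to z_c; mantle fills any gap and the z_c terms cancel.
Column A: 33.37×2695 + (z_c − 33.37)×3210
Column B: 2.909×0 + x×1025 + 4.241×2942 + (z_c − 2.909 − 4.241 − x)×3210
The z_c×3210 term appears on both sides and cancels. Collect the known terms of each column as K = Σ(ρt)_known − 3210 × (depth of known layers): K_A = 89932.15 − 3210×33.37 = −17185.55; K_B = 12477.022 − 3210×(2.909 + 4.241) = −10474.478.
Balance: K_A = K_B − x×(3210 − 1025), so x = (K_B − K_A)/(3210 − 1025) = 6711.07/2185 = 3.07 km.

3.07 km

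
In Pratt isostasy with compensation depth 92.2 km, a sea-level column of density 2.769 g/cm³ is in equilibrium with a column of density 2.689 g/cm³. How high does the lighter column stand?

ρ_ref D = ρ (D + h) → h = D (ρ_ref − ρ)/ρ.
h = 92.2 km × (2.769 − 2.689)/2.689 = 2.74 km.

2.74 km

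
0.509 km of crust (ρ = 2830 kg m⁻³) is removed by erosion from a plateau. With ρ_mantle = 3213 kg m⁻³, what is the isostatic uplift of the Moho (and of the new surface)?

0.448 km

Unloading: uplift u = e ρ_c/ρ_m = 0.509 km × 2830/3213 = 0.448 km.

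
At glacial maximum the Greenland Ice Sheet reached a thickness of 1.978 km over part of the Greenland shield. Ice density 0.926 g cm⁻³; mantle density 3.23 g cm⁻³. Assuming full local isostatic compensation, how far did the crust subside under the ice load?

0.567 km

For local isostatic compensation: the ice load ρ_ice t is balanced by mantle displaced below, ρ_m s.
s = t ρ_ice / ρ_m = 1.978 km × 0.926/3.23 = 0.567 km.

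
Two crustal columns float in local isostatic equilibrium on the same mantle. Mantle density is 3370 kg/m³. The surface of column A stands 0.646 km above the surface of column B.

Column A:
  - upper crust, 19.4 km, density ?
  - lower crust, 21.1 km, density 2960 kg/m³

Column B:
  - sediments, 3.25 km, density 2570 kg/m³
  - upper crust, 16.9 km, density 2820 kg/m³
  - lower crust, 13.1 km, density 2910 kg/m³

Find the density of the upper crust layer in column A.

2780 kg/m³

Take the compensation level at the base of the deeper column (depth z_c below the surface of column A) and equate Σ ρ_i t_i down to z_c; mantle fills any gap and the z_c terms cancel.
Column A: 19.4×ρ + 21.1×2960 + (z_c − 40.5)×3370
Column B: 0.646×0 + 3.25×2570 + 16.9×2820 + 13.1×2910 + (z_c − 0.646 − 33.25)×3370
The z_c×3370 term appears on both sides and cancels. Collect the known terms of each column as K = Σ(ρt)_known − 3370 × (depth of known layers): K_A = 62456 − 3370×40.5 = −74029; K_B = 94131.5 − 3370×(0.646 + 33.25) = −20098.02.
Balance: K_A + 19.4×ρ = K_B, so ρ = (K_B − K_A)/19.4 = 53931/19.4 = 2780 kg/m³.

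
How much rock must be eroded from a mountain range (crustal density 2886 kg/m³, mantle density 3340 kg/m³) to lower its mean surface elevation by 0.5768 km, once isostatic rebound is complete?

Net drop Δ = e − u = e − e ρ_c/ρ_m = e (ρ_m − ρ_c)/ρ_m.
e = Δ ρ_m/(ρ_m − ρ_c) = 0.5768 km × 3340/454 = 4.24 km.

4.24 km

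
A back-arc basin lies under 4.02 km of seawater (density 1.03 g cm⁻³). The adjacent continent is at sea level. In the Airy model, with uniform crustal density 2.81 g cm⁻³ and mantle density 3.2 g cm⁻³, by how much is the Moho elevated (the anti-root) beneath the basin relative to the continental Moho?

18.3 km

Equating mass per unit area of the two columns: replacing crust with seawater at the top is compensated by replacing crust with mantle at the base: d (ρ_c − ρ_w) = a (ρ_m − ρ_c).
a = d (ρ_c − ρ_w)/(ρ_m − ρ_c) = 4.02 km × 1.78/0.39 = 18.3 km.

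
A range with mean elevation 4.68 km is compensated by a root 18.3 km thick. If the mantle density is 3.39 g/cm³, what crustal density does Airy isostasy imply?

2.7 g/cm³

ρ_c h = (ρ_m − ρ_c) r → ρ_c (h + r) = ρ_m r → ρ_c = ρ_m r / (h + r).
ρ_c = 3.39 × 18.3 km / (4.68 km + 18.3 km) = 2.7 g/cm³.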